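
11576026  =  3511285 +8064741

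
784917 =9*87213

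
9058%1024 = 866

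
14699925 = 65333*225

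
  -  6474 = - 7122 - -648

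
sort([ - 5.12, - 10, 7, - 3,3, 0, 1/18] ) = [ - 10,-5.12,  -  3, 0, 1/18 , 3,7] 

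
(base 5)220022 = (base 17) 18GF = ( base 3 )101022020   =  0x1d58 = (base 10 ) 7512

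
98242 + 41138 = 139380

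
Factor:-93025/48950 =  - 2^(-1 )* 11^( - 1)*61^2*89^( - 1) = - 3721/1958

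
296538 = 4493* 66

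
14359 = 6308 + 8051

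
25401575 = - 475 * ( - 53477) 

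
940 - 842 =98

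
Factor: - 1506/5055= - 2^1*5^(-1)*251^1*337^(-1) = - 502/1685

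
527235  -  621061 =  - 93826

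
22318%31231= 22318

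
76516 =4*19129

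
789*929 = 732981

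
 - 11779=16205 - 27984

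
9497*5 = 47485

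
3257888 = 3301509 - 43621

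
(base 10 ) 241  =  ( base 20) c1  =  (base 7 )463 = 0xf1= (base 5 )1431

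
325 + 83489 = 83814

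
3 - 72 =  - 69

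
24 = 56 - 32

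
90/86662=45/43331 = 0.00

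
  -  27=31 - 58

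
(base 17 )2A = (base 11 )40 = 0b101100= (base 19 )26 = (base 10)44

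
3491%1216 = 1059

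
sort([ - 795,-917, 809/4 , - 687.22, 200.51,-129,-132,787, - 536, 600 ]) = [-917, - 795  ,-687.22, - 536,-132, - 129,200.51,809/4, 600 , 787]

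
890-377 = 513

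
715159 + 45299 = 760458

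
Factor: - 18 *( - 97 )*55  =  96030 = 2^1*3^2*5^1*11^1*97^1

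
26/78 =1/3=0.33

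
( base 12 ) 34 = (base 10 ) 40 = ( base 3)1111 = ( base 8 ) 50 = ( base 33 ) 17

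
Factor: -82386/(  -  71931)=27462/23977 = 2^1*3^1*23^1* 199^1 * 23977^ ( - 1)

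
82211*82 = 6741302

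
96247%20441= 14483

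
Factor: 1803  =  3^1* 601^1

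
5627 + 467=6094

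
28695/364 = 78 + 303/364 = 78.83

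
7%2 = 1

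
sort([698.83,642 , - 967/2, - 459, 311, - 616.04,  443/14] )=[ -616.04, - 967/2, - 459, 443/14,311, 642, 698.83]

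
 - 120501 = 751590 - 872091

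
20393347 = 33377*611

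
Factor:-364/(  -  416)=7/8 = 2^(-3 )*7^1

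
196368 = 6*32728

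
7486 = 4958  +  2528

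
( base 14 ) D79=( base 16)a5f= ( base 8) 5137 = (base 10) 2655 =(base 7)10512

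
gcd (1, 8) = 1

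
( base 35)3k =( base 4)1331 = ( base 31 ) 41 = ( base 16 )7D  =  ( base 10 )125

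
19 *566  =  10754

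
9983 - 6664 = 3319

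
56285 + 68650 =124935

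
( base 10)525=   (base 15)250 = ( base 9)643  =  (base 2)1000001101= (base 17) 1df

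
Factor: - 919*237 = - 217803 =-3^1*79^1 * 919^1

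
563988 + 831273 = 1395261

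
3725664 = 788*4728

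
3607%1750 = 107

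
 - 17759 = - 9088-8671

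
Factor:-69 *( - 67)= 4623 = 3^1*23^1 * 67^1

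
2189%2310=2189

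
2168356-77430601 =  - 75262245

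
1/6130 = 1/6130 = 0.00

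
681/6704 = 681/6704 =0.10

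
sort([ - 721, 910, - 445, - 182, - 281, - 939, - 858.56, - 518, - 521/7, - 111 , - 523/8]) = [ - 939, - 858.56, - 721, - 518, - 445,  -  281, - 182, - 111, - 521/7, - 523/8,  910 ]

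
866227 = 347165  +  519062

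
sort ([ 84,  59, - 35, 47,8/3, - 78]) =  [ - 78, - 35, 8/3,47, 59, 84]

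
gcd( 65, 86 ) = 1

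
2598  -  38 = 2560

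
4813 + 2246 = 7059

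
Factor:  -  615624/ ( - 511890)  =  908/755 = 2^2 * 5^( - 1)*151^( - 1 )*227^1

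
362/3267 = 362/3267 = 0.11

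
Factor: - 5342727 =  - 3^1 * 13^1*136993^1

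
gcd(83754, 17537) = 1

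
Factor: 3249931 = 19^1*171049^1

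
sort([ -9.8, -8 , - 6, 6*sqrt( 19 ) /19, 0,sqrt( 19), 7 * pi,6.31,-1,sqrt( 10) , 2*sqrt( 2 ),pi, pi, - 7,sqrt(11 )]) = [ - 9.8, - 8  ,- 7, - 6, - 1,0  ,  6*sqrt (19)/19, 2*sqrt( 2), pi,pi,  sqrt(10 ),sqrt(11 ),sqrt( 19 ), 6.31,7*pi]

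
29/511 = 29/511 = 0.06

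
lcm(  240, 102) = 4080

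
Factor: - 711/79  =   - 9 = - 3^2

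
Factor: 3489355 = 5^1*487^1*1433^1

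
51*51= 2601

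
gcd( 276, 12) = 12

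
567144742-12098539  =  555046203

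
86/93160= 43/46580 = 0.00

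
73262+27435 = 100697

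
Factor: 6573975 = 3^1*5^2*23^1*37^1*103^1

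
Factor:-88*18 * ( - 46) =2^5*3^2*11^1*23^1 = 72864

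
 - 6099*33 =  - 201267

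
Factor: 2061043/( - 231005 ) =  - 5^(-1)*47^(-1 ) * 199^1*983^(-1) * 10357^1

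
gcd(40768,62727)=7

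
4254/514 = 2127/257 = 8.28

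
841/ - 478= -841/478=- 1.76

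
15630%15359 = 271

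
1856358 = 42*44199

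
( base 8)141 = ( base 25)3m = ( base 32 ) 31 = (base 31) 34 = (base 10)97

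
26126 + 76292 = 102418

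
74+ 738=812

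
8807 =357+8450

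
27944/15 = 27944/15 = 1862.93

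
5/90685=1/18137= 0.00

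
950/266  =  3  +  4/7=3.57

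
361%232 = 129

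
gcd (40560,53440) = 80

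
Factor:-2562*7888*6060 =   -  2^7*3^2*5^1*7^1*17^1*29^1*61^1*101^1 = - 122466879360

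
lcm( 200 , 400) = 400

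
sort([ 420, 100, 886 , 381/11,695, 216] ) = [381/11, 100 , 216, 420, 695, 886]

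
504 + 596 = 1100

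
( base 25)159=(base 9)1033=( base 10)759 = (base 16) 2f7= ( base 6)3303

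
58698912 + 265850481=324549393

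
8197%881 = 268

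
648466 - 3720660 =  - 3072194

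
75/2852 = 75/2852 = 0.03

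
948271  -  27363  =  920908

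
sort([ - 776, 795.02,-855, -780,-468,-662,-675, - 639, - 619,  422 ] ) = [ - 855, - 780,-776,-675, - 662,-639, - 619, - 468, 422,795.02] 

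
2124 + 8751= 10875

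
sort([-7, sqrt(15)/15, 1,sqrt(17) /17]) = [-7,sqrt(17) /17,sqrt( 15)/15,1] 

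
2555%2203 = 352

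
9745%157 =11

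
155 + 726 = 881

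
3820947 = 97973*39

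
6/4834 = 3/2417 = 0.00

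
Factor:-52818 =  - 2^1*3^1*8803^1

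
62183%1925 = 583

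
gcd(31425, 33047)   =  1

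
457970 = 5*91594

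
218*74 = 16132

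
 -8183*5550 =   -  45415650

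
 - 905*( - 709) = 641645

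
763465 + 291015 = 1054480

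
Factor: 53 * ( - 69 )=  - 3657 = - 3^1*23^1*53^1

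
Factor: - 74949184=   -  2^6*97^1*12073^1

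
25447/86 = 295 + 77/86 = 295.90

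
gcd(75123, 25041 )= 25041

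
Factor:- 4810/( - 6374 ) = 5^1 * 13^1 * 37^1 * 3187^(-1 )=2405/3187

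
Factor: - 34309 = -11^1*3119^1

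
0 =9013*0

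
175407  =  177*991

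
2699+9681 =12380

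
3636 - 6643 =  - 3007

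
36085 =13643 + 22442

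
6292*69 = 434148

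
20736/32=648 = 648.00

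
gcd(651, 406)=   7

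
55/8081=55/8081=   0.01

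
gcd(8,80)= 8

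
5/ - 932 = -5/932 =-0.01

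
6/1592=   3/796 = 0.00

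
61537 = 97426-35889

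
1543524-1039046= 504478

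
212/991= 212/991 = 0.21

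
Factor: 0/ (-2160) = 0^1 = 0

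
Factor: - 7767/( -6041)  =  9/7=3^2  *  7^( - 1) 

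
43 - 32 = 11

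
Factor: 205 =5^1 * 41^1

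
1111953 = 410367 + 701586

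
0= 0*7066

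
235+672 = 907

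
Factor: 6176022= 2^1*3^1*1029337^1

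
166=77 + 89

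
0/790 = 0 = 0.00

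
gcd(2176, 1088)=1088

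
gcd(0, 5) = 5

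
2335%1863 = 472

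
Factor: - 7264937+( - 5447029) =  - 12711966 = - 2^1 * 3^1*2118661^1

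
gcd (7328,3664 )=3664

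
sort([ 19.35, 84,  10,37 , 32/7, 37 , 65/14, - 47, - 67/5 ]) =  [ - 47 , - 67/5, 32/7, 65/14,10 , 19.35, 37,37, 84]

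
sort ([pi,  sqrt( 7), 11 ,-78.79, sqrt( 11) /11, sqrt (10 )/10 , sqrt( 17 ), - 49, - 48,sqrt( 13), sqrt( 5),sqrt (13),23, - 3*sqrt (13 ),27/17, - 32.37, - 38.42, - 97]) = [ - 97, - 78.79, - 49,  -  48, - 38.42,  -  32.37, - 3*sqrt( 13 ),sqrt( 11)/11,sqrt( 10 )/10,  27/17,sqrt( 5),sqrt(7) , pi,sqrt(13 ),sqrt( 13),sqrt( 17 ), 11, 23] 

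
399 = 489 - 90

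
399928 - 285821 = 114107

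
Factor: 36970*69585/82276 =2^( - 1)*3^1 * 5^2 * 67^( - 1) * 307^( - 1) * 3697^1 * 4639^1 = 1286278725/41138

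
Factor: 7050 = 2^1*3^1 * 5^2*47^1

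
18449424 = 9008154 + 9441270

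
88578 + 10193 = 98771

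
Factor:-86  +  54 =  - 2^5 = - 32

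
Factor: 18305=5^1 * 7^1*523^1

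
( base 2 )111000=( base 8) 70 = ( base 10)56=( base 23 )2a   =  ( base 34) 1M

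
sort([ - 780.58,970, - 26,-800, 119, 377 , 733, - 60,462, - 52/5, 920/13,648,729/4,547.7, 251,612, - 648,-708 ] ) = [ - 800,-780.58, - 708,-648, - 60, - 26, - 52/5, 920/13, 119, 729/4,251, 377, 462, 547.7, 612,648, 733,  970]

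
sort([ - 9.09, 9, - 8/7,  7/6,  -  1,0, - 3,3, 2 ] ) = [ - 9.09, - 3,  -  8/7, - 1,0,7/6,2,  3,9]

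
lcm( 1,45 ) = 45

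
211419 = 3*70473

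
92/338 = 46/169= 0.27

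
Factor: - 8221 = - 8221^1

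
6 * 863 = 5178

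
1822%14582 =1822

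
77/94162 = 77/94162 = 0.00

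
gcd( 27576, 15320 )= 3064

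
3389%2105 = 1284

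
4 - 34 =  - 30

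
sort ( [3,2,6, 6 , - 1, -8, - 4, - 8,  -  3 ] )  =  [-8, - 8, - 4,- 3, - 1,2,3,  6, 6 ]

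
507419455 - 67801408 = 439618047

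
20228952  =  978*20684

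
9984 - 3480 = 6504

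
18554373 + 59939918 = 78494291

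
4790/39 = 4790/39 = 122.82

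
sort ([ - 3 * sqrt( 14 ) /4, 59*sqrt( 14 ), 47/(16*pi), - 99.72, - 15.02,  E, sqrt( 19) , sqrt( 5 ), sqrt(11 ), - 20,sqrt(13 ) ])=[ - 99.72, - 20, - 15.02, - 3*sqrt( 14) /4,47/( 16 * pi ),sqrt( 5),E,sqrt( 11), sqrt( 13 ),  sqrt(19 ),59*sqrt (14)] 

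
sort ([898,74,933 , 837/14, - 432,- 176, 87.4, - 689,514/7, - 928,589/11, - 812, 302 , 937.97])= [-928,  -  812, -689, -432,- 176,589/11, 837/14, 514/7, 74,  87.4, 302,898,933,937.97 ]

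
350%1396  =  350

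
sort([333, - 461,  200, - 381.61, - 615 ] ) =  [ - 615, - 461,  -  381.61,  200 , 333]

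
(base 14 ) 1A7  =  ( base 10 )343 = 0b101010111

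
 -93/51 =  - 2+3/17 = - 1.82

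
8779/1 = 8779 = 8779.00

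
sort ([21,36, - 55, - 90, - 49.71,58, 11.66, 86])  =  [-90,-55, - 49.71,  11.66,21, 36,58,86]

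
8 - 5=3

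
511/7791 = 73/1113= 0.07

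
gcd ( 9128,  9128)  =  9128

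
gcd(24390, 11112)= 6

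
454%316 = 138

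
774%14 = 4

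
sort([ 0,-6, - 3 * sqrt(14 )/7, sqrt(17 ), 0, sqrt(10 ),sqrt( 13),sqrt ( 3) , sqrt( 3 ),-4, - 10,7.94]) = [-10,-6, - 4, - 3*sqrt(14 ) /7,  0, 0,sqrt( 3), sqrt(3),sqrt( 10 ),sqrt( 13 ) , sqrt ( 17), 7.94 ] 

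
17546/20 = 877 + 3/10 = 877.30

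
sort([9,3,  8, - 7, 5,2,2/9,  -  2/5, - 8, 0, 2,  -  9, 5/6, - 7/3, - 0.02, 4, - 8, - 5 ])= [ - 9, - 8,-8, -7,  -  5, - 7/3, - 2/5,- 0.02,0,2/9,  5/6, 2, 2, 3,  4 , 5,8,  9]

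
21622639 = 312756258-291133619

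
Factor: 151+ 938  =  1089 =3^2*11^2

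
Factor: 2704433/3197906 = 2^( - 1 ) * 523^1*5171^1 *1598953^(  -  1)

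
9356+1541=10897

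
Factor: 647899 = 7^1*92557^1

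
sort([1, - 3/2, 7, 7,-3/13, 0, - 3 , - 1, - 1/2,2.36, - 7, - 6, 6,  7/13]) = [ - 7, - 6, - 3, - 3/2, - 1, - 1/2 , - 3/13, 0, 7/13,1, 2.36,6, 7, 7 ] 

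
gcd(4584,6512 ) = 8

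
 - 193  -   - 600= 407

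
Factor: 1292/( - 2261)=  - 4/7= -2^2*7^(-1)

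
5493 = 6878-1385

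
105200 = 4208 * 25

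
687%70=57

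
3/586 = 3/586 = 0.01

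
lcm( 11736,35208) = 35208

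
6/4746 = 1/791  =  0.00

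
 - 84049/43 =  - 84049/43 =-1954.63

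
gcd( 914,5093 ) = 1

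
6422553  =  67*95859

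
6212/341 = 6212/341 = 18.22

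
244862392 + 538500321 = 783362713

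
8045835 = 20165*399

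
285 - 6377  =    -  6092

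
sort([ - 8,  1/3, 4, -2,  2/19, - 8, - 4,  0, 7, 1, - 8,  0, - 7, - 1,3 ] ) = [-8, -8,  -  8 , - 7, - 4, - 2, - 1,  0, 0, 2/19, 1/3, 1,3, 4, 7]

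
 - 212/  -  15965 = 212/15965 = 0.01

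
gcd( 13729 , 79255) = 1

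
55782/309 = 180 + 54/103 = 180.52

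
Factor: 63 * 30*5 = 2^1*3^3*5^2*7^1 = 9450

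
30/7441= 30/7441 = 0.00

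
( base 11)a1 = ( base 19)5g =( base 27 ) 43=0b1101111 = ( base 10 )111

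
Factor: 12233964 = 2^2*3^1 * 31^1*32887^1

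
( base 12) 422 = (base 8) 1132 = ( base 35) h7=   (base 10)602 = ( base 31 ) JD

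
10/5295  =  2/1059=0.00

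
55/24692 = 55/24692 = 0.00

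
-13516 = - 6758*2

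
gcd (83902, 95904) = 2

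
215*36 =7740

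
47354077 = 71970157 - 24616080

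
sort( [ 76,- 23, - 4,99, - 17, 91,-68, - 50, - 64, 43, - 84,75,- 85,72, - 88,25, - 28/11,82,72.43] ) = [ - 88, - 85, - 84, - 68, - 64,  -  50 , - 23, - 17, - 4, - 28/11,25,  43, 72,72.43,75, 76, 82,91 , 99]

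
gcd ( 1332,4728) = 12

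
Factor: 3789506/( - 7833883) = - 2^1*7^1*270679^1*7833883^( - 1)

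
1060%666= 394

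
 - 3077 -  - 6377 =3300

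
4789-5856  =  -1067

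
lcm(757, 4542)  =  4542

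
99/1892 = 9/172 = 0.05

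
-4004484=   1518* ( - 2638 ) 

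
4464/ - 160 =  - 279/10 = - 27.90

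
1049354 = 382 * 2747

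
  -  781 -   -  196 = - 585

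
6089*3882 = 23637498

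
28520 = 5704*5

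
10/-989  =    -  1 + 979/989= - 0.01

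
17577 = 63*279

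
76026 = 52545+23481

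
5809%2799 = 211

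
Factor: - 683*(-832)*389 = 2^6*13^1*389^1*683^1= 221051584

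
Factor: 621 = 3^3 * 23^1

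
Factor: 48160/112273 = 160/373 = 2^5*5^1 * 373^(-1 )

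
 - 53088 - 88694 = -141782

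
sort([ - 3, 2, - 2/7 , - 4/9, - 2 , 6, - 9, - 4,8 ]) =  [ - 9,  -  4 , - 3, - 2, - 4/9,-2/7, 2 , 6,8 ] 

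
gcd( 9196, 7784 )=4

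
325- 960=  - 635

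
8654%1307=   812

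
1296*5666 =7343136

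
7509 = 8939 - 1430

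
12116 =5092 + 7024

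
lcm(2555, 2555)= 2555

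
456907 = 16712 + 440195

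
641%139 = 85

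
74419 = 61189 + 13230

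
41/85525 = 41/85525  =  0.00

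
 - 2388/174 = - 398/29 = - 13.72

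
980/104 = 245/26= 9.42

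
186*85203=15847758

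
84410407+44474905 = 128885312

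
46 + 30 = 76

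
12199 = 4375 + 7824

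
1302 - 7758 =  - 6456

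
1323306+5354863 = 6678169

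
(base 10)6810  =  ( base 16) 1a9a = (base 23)CK2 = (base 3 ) 100100020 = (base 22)E1C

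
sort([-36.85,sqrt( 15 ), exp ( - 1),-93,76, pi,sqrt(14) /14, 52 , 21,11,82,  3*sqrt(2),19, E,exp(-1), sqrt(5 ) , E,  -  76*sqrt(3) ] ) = [ - 76*sqrt(3) , - 93, - 36.85,  sqrt( 14 ) /14,exp(- 1), exp(  -  1),sqrt(5),  E,E,  pi, sqrt( 15 ), 3*sqrt(2),11, 19, 21,  52,76,82 ] 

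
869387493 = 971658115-102270622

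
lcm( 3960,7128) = 35640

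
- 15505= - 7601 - 7904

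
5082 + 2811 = 7893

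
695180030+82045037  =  777225067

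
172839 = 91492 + 81347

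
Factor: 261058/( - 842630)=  - 130529/421315 = -  5^( - 1 )*7^1*29^1*643^1 * 84263^( - 1)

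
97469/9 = 10829 + 8/9 = 10829.89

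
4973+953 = 5926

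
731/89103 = 731/89103 = 0.01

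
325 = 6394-6069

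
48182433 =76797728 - 28615295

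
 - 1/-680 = 1/680 = 0.00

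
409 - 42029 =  - 41620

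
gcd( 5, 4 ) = 1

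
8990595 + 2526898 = 11517493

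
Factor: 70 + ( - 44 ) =26 =2^1 * 13^1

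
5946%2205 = 1536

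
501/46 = 10+41/46  =  10.89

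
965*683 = 659095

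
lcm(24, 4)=24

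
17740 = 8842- - 8898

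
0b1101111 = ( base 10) 111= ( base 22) 51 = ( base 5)421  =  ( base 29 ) 3o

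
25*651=16275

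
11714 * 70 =819980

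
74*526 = 38924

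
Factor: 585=3^2*5^1*13^1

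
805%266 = 7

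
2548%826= 70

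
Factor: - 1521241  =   - 1521241^1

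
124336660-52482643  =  71854017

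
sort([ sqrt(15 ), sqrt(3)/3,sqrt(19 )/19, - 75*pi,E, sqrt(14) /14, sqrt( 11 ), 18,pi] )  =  [ - 75* pi, sqrt(19)/19 , sqrt(14)/14 , sqrt( 3 ) /3,E, pi, sqrt( 11 ),  sqrt(15 ), 18]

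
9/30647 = 9/30647= 0.00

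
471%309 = 162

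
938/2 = 469 = 469.00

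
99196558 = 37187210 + 62009348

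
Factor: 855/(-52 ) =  - 2^(-2 )*3^2 * 5^1*13^(-1) * 19^1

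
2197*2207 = 4848779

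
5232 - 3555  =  1677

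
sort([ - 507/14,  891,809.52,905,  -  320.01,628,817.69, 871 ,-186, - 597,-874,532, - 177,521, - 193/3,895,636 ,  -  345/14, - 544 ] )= [ - 874,-597,-544,  -  320.01, - 186, - 177,- 193/3, - 507/14, - 345/14,521,532,628,  636,809.52,817.69,871,891,895,905]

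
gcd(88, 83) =1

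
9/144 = 1/16 = 0.06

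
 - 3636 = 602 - 4238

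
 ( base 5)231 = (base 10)66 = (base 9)73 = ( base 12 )56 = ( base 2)1000010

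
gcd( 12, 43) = 1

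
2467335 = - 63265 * ( - 39 )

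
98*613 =60074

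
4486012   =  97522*46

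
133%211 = 133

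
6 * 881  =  5286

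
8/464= 1/58 = 0.02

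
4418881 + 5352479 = 9771360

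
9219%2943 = 390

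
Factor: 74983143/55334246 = 2^(-1 )*3^1*11^( - 1) *239^1*104579^1*2515193^( - 1)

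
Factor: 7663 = 79^1*97^1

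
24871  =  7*3553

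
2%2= 0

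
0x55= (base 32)2L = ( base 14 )61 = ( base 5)320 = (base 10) 85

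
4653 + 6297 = 10950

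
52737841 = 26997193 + 25740648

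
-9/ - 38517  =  3/12839 = 0.00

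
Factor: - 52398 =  - 2^1*3^2*41^1*71^1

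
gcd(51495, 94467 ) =3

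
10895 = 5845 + 5050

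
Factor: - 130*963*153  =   - 19154070 = - 2^1*3^4*5^1*13^1*17^1  *  107^1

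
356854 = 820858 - 464004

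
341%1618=341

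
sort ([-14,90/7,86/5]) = [ - 14,90/7,86/5]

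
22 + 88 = 110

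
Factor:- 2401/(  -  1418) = 2^( - 1 )*7^4*709^( - 1) 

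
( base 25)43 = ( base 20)53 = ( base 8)147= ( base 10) 103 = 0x67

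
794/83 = 9 + 47/83 = 9.57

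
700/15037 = 700/15037 = 0.05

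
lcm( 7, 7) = 7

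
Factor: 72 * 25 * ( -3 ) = -5400 = -2^3*3^3*5^2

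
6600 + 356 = 6956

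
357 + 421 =778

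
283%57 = 55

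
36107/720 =50 + 107/720 = 50.15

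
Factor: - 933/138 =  - 2^( - 1)*23^( - 1)*311^1 = - 311/46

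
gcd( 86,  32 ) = 2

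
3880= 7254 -3374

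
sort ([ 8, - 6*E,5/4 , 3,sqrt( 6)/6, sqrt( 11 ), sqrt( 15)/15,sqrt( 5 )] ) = [ - 6*E, sqrt( 15)/15, sqrt(6)/6,  5/4,  sqrt( 5), 3,sqrt( 11), 8]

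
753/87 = 251/29  =  8.66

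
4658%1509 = 131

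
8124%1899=528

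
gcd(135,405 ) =135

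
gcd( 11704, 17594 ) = 38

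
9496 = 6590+2906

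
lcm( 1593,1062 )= 3186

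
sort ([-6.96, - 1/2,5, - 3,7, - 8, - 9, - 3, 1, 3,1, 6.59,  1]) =[ - 9, - 8,- 6.96,- 3, - 3 , - 1/2 , 1, 1,  1,3,5,6.59,7 ]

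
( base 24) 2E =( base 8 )76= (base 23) 2g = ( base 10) 62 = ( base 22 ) 2i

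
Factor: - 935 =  - 5^1 *11^1*17^1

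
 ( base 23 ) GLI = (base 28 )BC5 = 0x2305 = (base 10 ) 8965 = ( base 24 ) fdd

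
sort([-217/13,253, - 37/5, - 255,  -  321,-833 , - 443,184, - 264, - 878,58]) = [ - 878,  -  833,  -  443, - 321,-264, - 255, - 217/13,-37/5, 58, 184,253] 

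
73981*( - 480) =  - 35510880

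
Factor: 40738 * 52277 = 2^1*61^1*857^1*20369^1 = 2129660426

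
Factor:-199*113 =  - 22487 = - 113^1*199^1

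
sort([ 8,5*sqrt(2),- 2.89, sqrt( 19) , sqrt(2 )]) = [ - 2.89 , sqrt( 2),sqrt( 19 ),5*sqrt( 2 ),8] 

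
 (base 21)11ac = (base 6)113540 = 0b10011011000100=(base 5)304144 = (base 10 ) 9924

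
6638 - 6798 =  - 160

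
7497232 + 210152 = 7707384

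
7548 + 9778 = 17326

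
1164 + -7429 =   -  6265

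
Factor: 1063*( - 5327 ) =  - 7^1 *761^1*1063^1 =- 5662601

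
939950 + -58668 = 881282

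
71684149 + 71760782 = 143444931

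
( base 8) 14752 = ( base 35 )5EJ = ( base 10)6634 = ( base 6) 50414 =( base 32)6FA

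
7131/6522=2377/2174  =  1.09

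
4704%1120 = 224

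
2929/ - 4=-733 + 3/4= - 732.25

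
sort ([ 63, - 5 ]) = [ - 5, 63 ]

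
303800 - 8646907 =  - 8343107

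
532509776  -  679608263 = -147098487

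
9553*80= 764240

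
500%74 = 56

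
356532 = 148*2409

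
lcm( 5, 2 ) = 10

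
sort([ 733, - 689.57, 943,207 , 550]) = [ - 689.57,207,550,733,943 ] 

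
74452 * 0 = 0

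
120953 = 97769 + 23184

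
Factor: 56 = 2^3*7^1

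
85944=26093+59851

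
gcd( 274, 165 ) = 1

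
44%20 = 4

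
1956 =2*978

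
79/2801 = 79/2801 = 0.03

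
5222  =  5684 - 462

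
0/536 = 0 = 0.00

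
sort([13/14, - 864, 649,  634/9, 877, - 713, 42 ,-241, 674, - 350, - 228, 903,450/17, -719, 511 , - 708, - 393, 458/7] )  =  [ - 864, - 719,-713, - 708, - 393 , - 350, - 241 , - 228,13/14,450/17, 42,  458/7, 634/9,511, 649, 674,  877,903 ]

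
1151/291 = 1151/291  =  3.96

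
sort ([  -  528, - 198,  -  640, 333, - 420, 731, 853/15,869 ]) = [ - 640,-528, - 420, -198, 853/15,333,731,869 ]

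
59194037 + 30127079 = 89321116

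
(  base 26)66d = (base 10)4225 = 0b1000010000001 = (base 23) 7MG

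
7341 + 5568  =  12909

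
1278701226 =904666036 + 374035190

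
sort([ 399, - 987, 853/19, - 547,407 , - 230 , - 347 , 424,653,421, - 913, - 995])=[ - 995,- 987,- 913, - 547, - 347, - 230, 853/19,399,  407,  421,  424, 653]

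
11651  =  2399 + 9252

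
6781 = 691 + 6090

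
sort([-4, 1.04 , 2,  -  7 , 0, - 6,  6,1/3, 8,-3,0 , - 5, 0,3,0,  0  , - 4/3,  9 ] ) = [ - 7, - 6 , - 5, - 4 ,  -  3,-4/3,0,  0, 0 , 0, 0,  1/3,  1.04,2, 3,  6, 8,9]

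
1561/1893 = 1561/1893 = 0.82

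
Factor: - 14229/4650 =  - 2^( - 1)*3^2*5^( - 2 ) *17^1 = - 153/50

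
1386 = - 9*( - 154) 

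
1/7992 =1/7992 = 0.00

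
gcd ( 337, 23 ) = 1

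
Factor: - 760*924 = - 2^5 * 3^1*5^1 * 7^1*11^1 *19^1=-702240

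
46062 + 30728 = 76790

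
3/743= 3/743=0.00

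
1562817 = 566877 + 995940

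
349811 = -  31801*(-11) 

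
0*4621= 0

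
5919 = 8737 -2818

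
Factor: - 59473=-59473^1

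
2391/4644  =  797/1548 = 0.51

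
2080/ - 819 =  - 160/63  =  - 2.54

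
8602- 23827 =  -  15225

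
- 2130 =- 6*355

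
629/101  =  6+23/101 = 6.23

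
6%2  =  0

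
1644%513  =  105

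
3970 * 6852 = 27202440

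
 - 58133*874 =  - 50808242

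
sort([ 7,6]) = [ 6,7]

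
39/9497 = 39/9497 = 0.00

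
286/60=143/30 = 4.77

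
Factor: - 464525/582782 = -2^ ( - 1)*5^2*17^1*211^( - 1)*1093^1*1381^(  -  1)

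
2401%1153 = 95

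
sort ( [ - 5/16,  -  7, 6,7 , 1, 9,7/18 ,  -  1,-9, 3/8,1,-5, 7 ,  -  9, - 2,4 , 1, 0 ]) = [- 9 , - 9, - 7, - 5,- 2, - 1, - 5/16,0, 3/8, 7/18,1 , 1, 1,4 , 6,  7,7,9]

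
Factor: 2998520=2^3*5^1 * 7^1*10709^1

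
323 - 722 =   -  399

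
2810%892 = 134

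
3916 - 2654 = 1262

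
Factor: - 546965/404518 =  - 2^ ( - 1)*5^1*139^1*257^( - 1 ) = - 695/514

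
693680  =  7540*92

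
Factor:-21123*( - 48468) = 1023789564=2^2 * 3^3*  7^1 *577^1*2347^1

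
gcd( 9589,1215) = 1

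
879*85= 74715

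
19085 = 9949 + 9136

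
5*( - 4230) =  - 21150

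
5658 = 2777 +2881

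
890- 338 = 552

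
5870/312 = 2935/156 = 18.81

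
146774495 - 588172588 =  - 441398093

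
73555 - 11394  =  62161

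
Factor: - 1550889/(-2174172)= 516963/724724=2^ (  -  2)*3^1*7^ (- 1)  *11^ ( - 1)*13^(-1)*181^ ( -1)*172321^1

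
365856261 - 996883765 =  - 631027504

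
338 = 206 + 132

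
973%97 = 3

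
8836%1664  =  516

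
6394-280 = 6114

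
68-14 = 54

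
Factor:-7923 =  - 3^1*19^1*139^1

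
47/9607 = 47/9607 = 0.00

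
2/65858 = 1/32929 = 0.00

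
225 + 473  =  698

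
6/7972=3/3986 =0.00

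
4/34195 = 4/34195 = 0.00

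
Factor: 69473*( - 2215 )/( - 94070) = 2^( - 1)*23^( - 1)*409^( - 1) * 443^1*  69473^1 = 30776539/18814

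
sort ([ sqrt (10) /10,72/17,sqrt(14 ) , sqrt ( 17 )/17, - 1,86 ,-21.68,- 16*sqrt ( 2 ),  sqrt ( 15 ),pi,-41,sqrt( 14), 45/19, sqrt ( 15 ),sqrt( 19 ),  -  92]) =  [- 92, - 41, - 16*sqrt( 2), - 21.68, -1 , sqrt( 17 ) /17,sqrt( 10 )/10,45/19 , pi,sqrt ( 14 ), sqrt( 14),sqrt( 15 ),sqrt( 15 ), 72/17,sqrt(19),86 ]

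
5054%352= 126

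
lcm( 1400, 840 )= 4200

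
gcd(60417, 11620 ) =7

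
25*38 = 950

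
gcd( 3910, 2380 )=170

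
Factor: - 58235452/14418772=-11^1 *1323533^1*3604693^( - 1) = - 14558863/3604693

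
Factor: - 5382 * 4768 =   -  2^6*3^2*13^1*23^1 * 149^1 = - 25661376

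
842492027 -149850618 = 692641409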